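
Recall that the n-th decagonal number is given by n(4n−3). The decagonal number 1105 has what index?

Set n(4n−3) = 1105, giving 4n² − 3n − 1105 = 0.
The discriminant is 9 + 16·1105 = 17689, and √17689 = 133.
So n = (3 + 133) / 8 = 136/8 = 17.
Check: 17·(4·17 − 3) = 1105. ✓

17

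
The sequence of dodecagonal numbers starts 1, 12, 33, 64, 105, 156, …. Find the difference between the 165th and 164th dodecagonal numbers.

Consecutive dodecagonal numbers differ by 10n − 9: here 10·165 − 9 = 1641.

1641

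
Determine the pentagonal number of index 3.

3·(3·3 − 1)/2 = 3·8/2 = 3·4 = 12.

12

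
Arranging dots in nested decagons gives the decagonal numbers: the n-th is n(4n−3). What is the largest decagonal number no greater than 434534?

431977

Solve n(4n−3) ≤ 434534 for integer n.
n = 329 gives 431977 ≤ 434534, while n = 330 gives 434610 > 434534; so the answer is 431977.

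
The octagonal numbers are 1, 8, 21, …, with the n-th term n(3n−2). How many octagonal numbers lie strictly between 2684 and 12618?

The n-th octagonal number is n(3n−2).
Smallest index with value > 2684: n = 31 (giving 2821).
Largest index with value < 12618: n = 65 (giving 12545).
Indices 31 through 65: 35 terms.

35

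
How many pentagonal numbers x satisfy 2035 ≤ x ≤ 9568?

44

The n-th pentagonal number is n(3n−1)/2.
Smallest index with value ≥ 2035: n = 37 (giving 2035).
Largest index with value ≤ 9568: n = 80 (giving 9560).
Indices 37 through 80: 44 terms.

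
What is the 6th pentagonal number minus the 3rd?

39

6·(3·6 − 1)/2 = 51 and 3·(3·3 − 1)/2 = 12.
Difference: 51 − 12 = 39.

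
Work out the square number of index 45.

45² = 2025.

2025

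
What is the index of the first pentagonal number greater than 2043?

38

Solve n(3n−1)/2 > 2043 for integer n.
The largest n with value ≤ 2043 is 37 (since 2035 ≤ 2043 < 2147), so the first above is n = 38, value 2147.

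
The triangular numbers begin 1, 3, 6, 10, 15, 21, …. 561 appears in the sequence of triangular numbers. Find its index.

Set n(n+1)/2 = 561, giving n² + n − 1122 = 0.
So n = (-1 + 67) / 2 = 66/2 = 33.

33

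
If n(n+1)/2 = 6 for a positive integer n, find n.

3

Set n(n+1)/2 = 6, giving n² + n − 12 = 0.
So n = (-1 + 7) / 2 = 6/2 = 3.
Check: 3·4/2 = 6. ✓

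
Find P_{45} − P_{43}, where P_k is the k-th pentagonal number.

45·(3·45 − 1)/2 = 3015 and 43·(3·43 − 1)/2 = 2752.
Difference: 3015 − 2752 = 263.

263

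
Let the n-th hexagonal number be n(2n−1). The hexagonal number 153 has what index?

9

Set n(2n−1) = 153, giving 2n² − n − 153 = 0.
The discriminant is 1 + 8·153 = 1225, and √1225 = 35.
So n = (1 + 35) / 4 = 36/4 = 9.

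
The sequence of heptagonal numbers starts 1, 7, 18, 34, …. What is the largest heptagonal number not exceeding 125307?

Solve n(5n−3)/2 ≤ 125307 for integer n.
n = 224 gives 125104 ≤ 125307, while n = 225 gives 126225 > 125307; so the answer is 125104.

125104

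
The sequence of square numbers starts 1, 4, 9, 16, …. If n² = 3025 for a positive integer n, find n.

55

We need n² = 3025, so n = √3025 = 55.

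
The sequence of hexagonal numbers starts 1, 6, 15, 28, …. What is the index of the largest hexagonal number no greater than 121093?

Solve n(2n−1) ≤ 121093 for integer n.
n = 246 gives 120786 ≤ 121093, while n = 247 gives 121771 > 121093; so the answer is index 246.

246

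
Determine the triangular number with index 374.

374·375/2 = 140250/2 = 70125.

70125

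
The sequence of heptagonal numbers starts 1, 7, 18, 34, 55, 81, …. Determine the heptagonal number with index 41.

The 41st heptagonal number is n(5n−3)/2 with n = 41.
41·(5·41 − 3)/2 = 41·202/2 = 41·101 = 4141.

4141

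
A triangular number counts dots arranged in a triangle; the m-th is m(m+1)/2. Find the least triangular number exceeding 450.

465

Solve n(n+1)/2 > 450 for integer n.
The largest n with value ≤ 450 is 29 (since 435 ≤ 450 < 465), so the first above is n = 30, value 465.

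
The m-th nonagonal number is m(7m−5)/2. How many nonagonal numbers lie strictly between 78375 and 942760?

The n-th nonagonal number is n(7n−5)/2.
Smallest index with value > 78375: n = 151 (giving 79426).
Largest index with value < 942760: n = 519 (giving 941466).
Indices 151 through 519: 369 terms.

369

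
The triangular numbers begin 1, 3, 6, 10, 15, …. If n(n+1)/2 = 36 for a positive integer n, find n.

Set n(n+1)/2 = 36, giving n² + n − 72 = 0.
The discriminant is 1 + 8·36 = 289, and √289 = 17.
So n = (-1 + 17) / 2 = 16/2 = 8.
Check: 8·9/2 = 36. ✓

8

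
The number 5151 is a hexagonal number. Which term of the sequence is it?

51

Set n(2n−1) = 5151, giving 2n² − n − 5151 = 0.
The discriminant is 1 + 8·5151 = 41209, and √41209 = 203.
So n = (1 + 203) / 4 = 204/4 = 51.
Check: 51·(2·51 − 1) = 5151. ✓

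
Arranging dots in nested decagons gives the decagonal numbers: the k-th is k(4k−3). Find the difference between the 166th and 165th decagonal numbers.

Consecutive decagonal numbers differ by 8n − 7: here 8·166 − 7 = 1321.

1321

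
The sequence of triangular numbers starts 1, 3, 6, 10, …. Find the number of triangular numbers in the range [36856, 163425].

301

The n-th triangular number is n(n+1)/2.
Smallest index with value ≥ 36856: n = 271 (giving 36856).
Largest index with value ≤ 163425: n = 571 (giving 163306).
Indices 271 through 571: 301 terms.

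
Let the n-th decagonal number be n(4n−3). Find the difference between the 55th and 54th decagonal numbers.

433

Consecutive decagonal numbers differ by 8n − 7: here 8·55 − 7 = 433.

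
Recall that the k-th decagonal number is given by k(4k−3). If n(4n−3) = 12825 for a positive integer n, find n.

57

Set n(4n−3) = 12825, giving 4n² − 3n − 12825 = 0.
The discriminant is 9 + 16·12825 = 205209, and √205209 = 453.
So n = (3 + 453) / 8 = 456/8 = 57.
Check: 57·(4·57 − 3) = 12825. ✓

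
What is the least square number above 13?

Solve n² > 13 for integer n.
The largest n with value ≤ 13 is 3 (since 9 ≤ 13 < 16), so the first above is n = 4, value 16.

16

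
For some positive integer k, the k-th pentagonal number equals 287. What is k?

Set n(3n−1)/2 = 287, giving 3n² − n − 574 = 0.
The discriminant is 1 + 24·287 = 6889, and √6889 = 83.
So n = (1 + 83) / 6 = 84/6 = 14.

14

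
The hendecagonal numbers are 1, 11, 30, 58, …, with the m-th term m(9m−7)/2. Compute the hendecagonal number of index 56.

56·(9·56 − 7)/2 = 56·497/2 = 13916.

13916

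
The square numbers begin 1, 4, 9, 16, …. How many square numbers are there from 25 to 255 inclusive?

The n-th square number is n².
Smallest index with value ≥ 25: n = 5 (giving 25).
Largest index with value ≤ 255: n = 15 (giving 225).
Indices 5 through 15: 11 terms.

11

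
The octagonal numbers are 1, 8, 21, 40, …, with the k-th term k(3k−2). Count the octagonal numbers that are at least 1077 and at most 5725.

25

The n-th octagonal number is n(3n−2).
Smallest index with value ≥ 1077: n = 20 (giving 1160).
Largest index with value ≤ 5725: n = 44 (giving 5720).
Indices 20 through 44: 25 terms.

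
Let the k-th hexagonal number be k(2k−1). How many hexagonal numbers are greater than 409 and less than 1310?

11

The n-th hexagonal number is n(2n−1).
Smallest index with value > 409: n = 15 (giving 435).
Largest index with value < 1310: n = 25 (giving 1225).
Indices 15 through 25: 11 terms.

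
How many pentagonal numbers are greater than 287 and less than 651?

The n-th pentagonal number is n(3n−1)/2.
Smallest index with value > 287: n = 15 (giving 330).
Largest index with value < 651: n = 20 (giving 590).
Indices 15 through 20: 6 terms.

6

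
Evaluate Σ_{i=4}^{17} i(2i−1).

3395

Σ i(2i−1) = 2Σi² − Σi over i = 4..17.
Σi = 153 − 6 = 147 and Σi² = 1785 − 14 = 1771.
2·1771 − 1·147 = 3395.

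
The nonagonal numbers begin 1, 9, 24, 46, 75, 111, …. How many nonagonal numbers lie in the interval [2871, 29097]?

63

The n-th nonagonal number is n(7n−5)/2.
Smallest index with value ≥ 2871: n = 29 (giving 2871).
Largest index with value ≤ 29097: n = 91 (giving 28756).
Indices 29 through 91: 63 terms.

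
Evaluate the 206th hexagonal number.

84666

The 206th hexagonal number is n(2n−1) with n = 206.
206·(2·206 − 1) = 206·411 = 84666.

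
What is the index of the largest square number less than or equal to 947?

30

Solve n² ≤ 947 for integer n.
n = 30 gives 900 ≤ 947, while n = 31 gives 961 > 947; so the answer is index 30.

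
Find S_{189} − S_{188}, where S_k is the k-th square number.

377

n² − (n−1)² = 2n − 1, so 189² − 188² = 2·189 − 1 = 377.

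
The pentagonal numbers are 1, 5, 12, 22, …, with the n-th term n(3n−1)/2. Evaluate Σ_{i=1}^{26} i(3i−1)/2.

Σ i(3i−1)/2 = (3Σi² − Σi) / 2 over i = 1..26.
Σi = 351 and Σi² = 6201.
(3·6201 − 1·351) / 2 = 18252/2 = 9126.

9126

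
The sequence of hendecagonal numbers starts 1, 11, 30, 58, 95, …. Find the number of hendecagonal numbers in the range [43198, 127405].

70

The n-th hendecagonal number is n(9n−7)/2.
Smallest index with value ≥ 43198: n = 99 (giving 43758).
Largest index with value ≤ 127405: n = 168 (giving 126420).
Indices 99 through 168: 70 terms.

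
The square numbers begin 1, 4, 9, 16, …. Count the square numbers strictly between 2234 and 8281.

43

The n-th square number is n².
Smallest index with value > 2234: n = 48 (giving 2304).
Largest index with value < 8281: n = 90 (giving 8100).
Indices 48 through 90: 43 terms.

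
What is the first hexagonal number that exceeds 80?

Solve n(2n−1) > 80 for integer n.
The largest n with value ≤ 80 is 6 (since 66 ≤ 80 < 91), so the first above is n = 7, value 91.

91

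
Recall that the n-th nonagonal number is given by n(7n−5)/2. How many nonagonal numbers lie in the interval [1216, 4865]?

The n-th nonagonal number is n(7n−5)/2.
Smallest index with value ≥ 1216: n = 19 (giving 1216).
Largest index with value ≤ 4865: n = 37 (giving 4699).
Indices 19 through 37: 19 terms.

19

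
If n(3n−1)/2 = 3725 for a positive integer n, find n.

50

Set n(3n−1)/2 = 3725, giving 3n² − n − 7450 = 0.
So n = (1 + 299) / 6 = 300/6 = 50.
Check: 50·(3·50 − 1)/2 = 3725. ✓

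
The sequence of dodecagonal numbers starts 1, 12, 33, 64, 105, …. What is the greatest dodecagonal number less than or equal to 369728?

368832

Solve n(5n−4) ≤ 369728 for integer n.
n = 272 gives 368832 ≤ 369728, while n = 273 gives 371553 > 369728; so the answer is 368832.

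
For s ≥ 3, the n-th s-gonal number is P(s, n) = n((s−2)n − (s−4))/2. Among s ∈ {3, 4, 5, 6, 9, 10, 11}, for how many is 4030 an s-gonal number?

s = 3: P(3, 89) = 4005 and P(3, 90) = 4095; 4030 is not s-gonal.
s = 4: P(4, 63) = 3969 and P(4, 64) = 4096; 4030 is not s-gonal.
s = 5: P(5, 52) = 4030. ✓
s = 6: P(6, 45) = 4005 and P(6, 46) = 4186; 4030 is not s-gonal.
s = 9: P(9, 34) = 3961 and P(9, 35) = 4200; 4030 is not s-gonal.
s = 10: P(10, 32) = 4000 and P(10, 33) = 4257; 4030 is not s-gonal.
s = 11: P(11, 30) = 3945 and P(11, 31) = 4216; 4030 is not s-gonal.
Hits: s ∈ {5} → 1.

1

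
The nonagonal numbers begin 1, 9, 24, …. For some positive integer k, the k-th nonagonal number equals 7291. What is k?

46

Set n(7n−5)/2 = 7291, giving 7n² − 5n − 14582 = 0.
The discriminant is 25 + 56·7291 = 408321, and √408321 = 639.
So n = (5 + 639) / 14 = 644/14 = 46.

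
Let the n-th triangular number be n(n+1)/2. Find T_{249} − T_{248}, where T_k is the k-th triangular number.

249

Consecutive triangular numbers differ by n: T_{249} − T_{248} = 249.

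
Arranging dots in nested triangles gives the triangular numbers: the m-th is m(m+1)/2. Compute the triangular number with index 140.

9870

140·141/2 = 19740/2 = 9870.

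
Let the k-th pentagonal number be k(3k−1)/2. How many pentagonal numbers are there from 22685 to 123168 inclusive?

163

The n-th pentagonal number is n(3n−1)/2.
Smallest index with value ≥ 22685: n = 124 (giving 23002).
Largest index with value ≤ 123168: n = 286 (giving 122551).
Indices 124 through 286: 163 terms.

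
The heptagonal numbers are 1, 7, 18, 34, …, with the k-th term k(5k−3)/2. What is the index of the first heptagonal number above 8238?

58

Solve n(5n−3)/2 > 8238 for integer n.
The largest n with value ≤ 8238 is 57 (since 8037 ≤ 8238 < 8323), so the first above is n = 58, value 8323.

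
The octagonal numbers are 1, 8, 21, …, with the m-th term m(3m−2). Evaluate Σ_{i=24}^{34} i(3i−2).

27445

Σ i(3i−2) = 3Σi² − 2Σi over i = 24..34.
Σi = 595 − 276 = 319 and Σi² = 13685 − 4324 = 9361.
3·9361 − 2·319 = 27445.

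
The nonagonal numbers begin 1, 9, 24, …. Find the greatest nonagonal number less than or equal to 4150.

3961

Solve n(7n−5)/2 ≤ 4150 for integer n.
n = 34 gives 3961 ≤ 4150, while n = 35 gives 4200 > 4150; so the answer is 3961.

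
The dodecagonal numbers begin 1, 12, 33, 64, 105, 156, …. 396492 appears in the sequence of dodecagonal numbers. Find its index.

Set n(5n−4) = 396492, giving 5n² − 4n − 396492 = 0.
The discriminant is 16 + 20·396492 = 7929856, and √7929856 = 2816.
So n = (4 + 2816) / 10 = 2820/10 = 282.

282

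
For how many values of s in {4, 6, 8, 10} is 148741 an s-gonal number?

1

s = 4: P(4, 385) = 148225 and P(4, 386) = 148996; 148741 is not s-gonal.
s = 6: P(6, 272) = 147696 and P(6, 273) = 148785; 148741 is not s-gonal.
s = 8: P(8, 223) = 148741. ✓
s = 10: P(10, 193) = 148417 and P(10, 194) = 149962; 148741 is not s-gonal.
Hits: s ∈ {8} → 1.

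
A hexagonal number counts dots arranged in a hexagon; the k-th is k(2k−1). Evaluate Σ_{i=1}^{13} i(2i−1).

1547

Σ i(2i−1) = 2Σi² − Σi over i = 1..13.
Σi = 91 and Σi² = 819.
2·819 − 1·91 = 1547.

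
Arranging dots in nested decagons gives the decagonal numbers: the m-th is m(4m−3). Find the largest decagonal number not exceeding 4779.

Solve n(4n−3) ≤ 4779 for integer n.
n = 34 gives 4522 ≤ 4779, while n = 35 gives 4795 > 4779; so the answer is 4522.

4522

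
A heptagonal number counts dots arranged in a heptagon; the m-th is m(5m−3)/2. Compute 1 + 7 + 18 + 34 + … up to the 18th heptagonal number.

Σ i(5i−3)/2 = (5Σi² − 3Σi) / 2 over i = 1..18.
Σi = 171 and Σi² = 2109.
(5·2109 − 3·171) / 2 = 10032/2 = 5016.

5016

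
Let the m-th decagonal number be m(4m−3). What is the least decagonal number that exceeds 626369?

629245

Solve n(4n−3) > 626369 for integer n.
The largest n with value ≤ 626369 is 396 (since 626076 ≤ 626369 < 629245), so the first above is n = 397, value 629245.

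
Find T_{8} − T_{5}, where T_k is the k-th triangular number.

21

8·9/2 = 36 and 5·6/2 = 15.
Difference: 36 − 15 = 21.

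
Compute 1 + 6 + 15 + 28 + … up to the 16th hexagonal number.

Σ i(2i−1) = 2Σi² − Σi over i = 1..16.
Σi = 136 and Σi² = 1496.
2·1496 − 1·136 = 2856.

2856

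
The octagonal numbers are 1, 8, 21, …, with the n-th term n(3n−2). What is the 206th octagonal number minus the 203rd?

206·(3·206 − 2) = 126896 and 203·(3·203 − 2) = 123221.
Difference: 126896 − 123221 = 3675.

3675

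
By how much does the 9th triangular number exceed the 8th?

Consecutive triangular numbers differ by n: T_{9} − T_{8} = 9.

9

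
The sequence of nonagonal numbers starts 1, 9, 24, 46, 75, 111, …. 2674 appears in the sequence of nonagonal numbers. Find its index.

Set n(7n−5)/2 = 2674, giving 7n² − 5n − 5348 = 0.
The discriminant is 25 + 56·2674 = 149769, and √149769 = 387.
So n = (5 + 387) / 14 = 392/14 = 28.
Check: 28·(7·28 − 5)/2 = 2674. ✓

28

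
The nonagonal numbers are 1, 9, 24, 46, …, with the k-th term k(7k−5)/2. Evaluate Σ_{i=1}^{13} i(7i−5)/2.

2639

Σ i(7i−5)/2 = (7Σi² − 5Σi) / 2 over i = 1..13.
Σi = 91 and Σi² = 819.
(7·819 − 5·91) / 2 = 5278/2 = 2639.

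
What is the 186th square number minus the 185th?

371

n² − (n−1)² = 2n − 1, so 186² − 185² = 2·186 − 1 = 371.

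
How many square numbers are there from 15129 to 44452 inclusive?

The n-th square number is n².
Smallest index with value ≥ 15129: n = 123 (giving 15129).
Largest index with value ≤ 44452: n = 210 (giving 44100).
Indices 123 through 210: 88 terms.

88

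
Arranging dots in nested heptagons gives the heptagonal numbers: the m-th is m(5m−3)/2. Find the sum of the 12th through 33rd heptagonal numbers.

Σ i(5i−3)/2 = (5Σi² − 3Σi) / 2 over i = 12..33.
Σi = 561 − 66 = 495 and Σi² = 12529 − 506 = 12023.
(5·12023 − 3·495) / 2 = 58630/2 = 29315.

29315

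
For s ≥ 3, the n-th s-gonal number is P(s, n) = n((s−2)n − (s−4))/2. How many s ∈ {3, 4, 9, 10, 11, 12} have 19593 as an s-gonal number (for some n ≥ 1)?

s = 3: P(3, 197) = 19503 and P(3, 198) = 19701; 19593 is not s-gonal.
s = 4: P(4, 139) = 19321 and P(4, 140) = 19600; 19593 is not s-gonal.
s = 9: P(9, 75) = 19500 and P(9, 76) = 20026; 19593 is not s-gonal.
s = 10: P(10, 70) = 19390 and P(10, 71) = 19951; 19593 is not s-gonal.
s = 11: P(11, 66) = 19371 and P(11, 67) = 19966; 19593 is not s-gonal.
s = 12: P(12, 63) = 19593. ✓
Hits: s ∈ {12} → 1.

1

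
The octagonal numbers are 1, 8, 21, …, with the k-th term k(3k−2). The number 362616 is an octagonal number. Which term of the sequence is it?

348

Set n(3n−2) = 362616, giving 3n² − 2n − 362616 = 0.
The discriminant is 4 + 12·362616 = 4351396, and √4351396 = 2086.
So n = (2 + 2086) / 6 = 2088/6 = 348.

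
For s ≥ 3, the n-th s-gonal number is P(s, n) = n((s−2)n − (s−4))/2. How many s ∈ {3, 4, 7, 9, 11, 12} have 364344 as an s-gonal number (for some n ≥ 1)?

s = 3: P(3, 853) = 364231 and P(3, 854) = 365085; 364344 is not s-gonal.
s = 4: P(4, 603) = 363609 and P(4, 604) = 364816; 364344 is not s-gonal.
s = 7: P(7, 382) = 364237 and P(7, 383) = 366148; 364344 is not s-gonal.
s = 9: P(9, 323) = 364344. ✓
s = 11: P(11, 284) = 361958 and P(11, 285) = 364515; 364344 is not s-gonal.
s = 12: P(12, 270) = 363420 and P(12, 271) = 366121; 364344 is not s-gonal.
Hits: s ∈ {9} → 1.

1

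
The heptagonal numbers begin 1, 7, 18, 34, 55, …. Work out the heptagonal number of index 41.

The 41st heptagonal number is n(5n−3)/2 with n = 41.
41·(5·41 − 3)/2 = 41·202/2 = 41·101 = 4141.

4141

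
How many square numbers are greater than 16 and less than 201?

10

The n-th square number is n².
Smallest index with value > 16: n = 5 (giving 25).
Largest index with value < 201: n = 14 (giving 196).
Indices 5 through 14: 10 terms.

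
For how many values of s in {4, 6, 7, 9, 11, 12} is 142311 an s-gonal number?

1

s = 4: P(4, 377) = 142129 and P(4, 378) = 142884; 142311 is not s-gonal.
s = 6: P(6, 267) = 142311. ✓
s = 7: P(7, 238) = 141253 and P(7, 239) = 142444; 142311 is not s-gonal.
s = 9: P(9, 202) = 142309 and P(9, 203) = 143724; 142311 is not s-gonal.
s = 11: P(11, 178) = 141955 and P(11, 179) = 143558; 142311 is not s-gonal.
s = 12: P(12, 169) = 142129 and P(12, 170) = 143820; 142311 is not s-gonal.
Hits: s ∈ {6} → 1.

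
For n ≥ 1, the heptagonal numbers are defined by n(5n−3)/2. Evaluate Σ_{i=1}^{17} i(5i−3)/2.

4233

Σ i(5i−3)/2 = (5Σi² − 3Σi) / 2 over i = 1..17.
Σi = 153 and Σi² = 1785.
(5·1785 − 3·153) / 2 = 8466/2 = 4233.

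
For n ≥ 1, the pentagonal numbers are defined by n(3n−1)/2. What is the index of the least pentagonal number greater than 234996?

396

Solve n(3n−1)/2 > 234996 for integer n.
The largest n with value ≤ 234996 is 395 (since 233840 ≤ 234996 < 235026), so the first above is n = 396, value 235026.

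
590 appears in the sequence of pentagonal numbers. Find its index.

20

Set n(3n−1)/2 = 590, giving 3n² − n − 1180 = 0.
So n = (1 + 119) / 6 = 120/6 = 20.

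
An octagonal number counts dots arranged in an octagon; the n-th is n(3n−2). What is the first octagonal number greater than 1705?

Solve n(3n−2) > 1705 for integer n.
The largest n with value ≤ 1705 is 24 (since 1680 ≤ 1705 < 1825), so the first above is n = 25, value 1825.

1825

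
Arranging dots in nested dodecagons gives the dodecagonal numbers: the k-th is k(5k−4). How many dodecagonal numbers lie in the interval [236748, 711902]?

160

The n-th dodecagonal number is n(5n−4).
Smallest index with value ≥ 236748: n = 218 (giving 236748).
Largest index with value ≤ 711902: n = 377 (giving 709137).
Indices 218 through 377: 160 terms.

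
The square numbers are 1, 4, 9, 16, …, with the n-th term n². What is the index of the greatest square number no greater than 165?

12

Solve n² ≤ 165 for integer n.
n = 12 gives 144 ≤ 165, while n = 13 gives 169 > 165; so the answer is index 12.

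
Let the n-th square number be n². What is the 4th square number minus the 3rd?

7

n² − (n−1)² = 2n − 1, so 4² − 3² = 2·4 − 1 = 7.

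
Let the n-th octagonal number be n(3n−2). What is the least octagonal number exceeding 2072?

2133

Solve n(3n−2) > 2072 for integer n.
The largest n with value ≤ 2072 is 26 (since 1976 ≤ 2072 < 2133), so the first above is n = 27, value 2133.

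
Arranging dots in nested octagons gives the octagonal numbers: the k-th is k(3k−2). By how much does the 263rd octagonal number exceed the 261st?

3140

263·(3·263 − 2) = 206981 and 261·(3·261 − 2) = 203841.
Difference: 206981 − 203841 = 3140.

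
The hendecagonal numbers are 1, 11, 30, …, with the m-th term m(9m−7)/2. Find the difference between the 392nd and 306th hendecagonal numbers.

269825

392·(9·392 − 7)/2 = 690116 and 306·(9·306 − 7)/2 = 420291.
Difference: 690116 − 420291 = 269825.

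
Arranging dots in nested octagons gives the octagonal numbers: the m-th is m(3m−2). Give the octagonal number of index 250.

250·(3·250 − 2) = 250·748 = 187000.

187000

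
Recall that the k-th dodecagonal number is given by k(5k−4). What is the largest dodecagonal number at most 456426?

Solve n(5n−4) ≤ 456426 for integer n.
n = 302 gives 454812 ≤ 456426, while n = 303 gives 457833 > 456426; so the answer is 454812.

454812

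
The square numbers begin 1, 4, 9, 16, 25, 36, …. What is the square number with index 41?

The 41st square number is n² with n = 41.
41² = 1681.

1681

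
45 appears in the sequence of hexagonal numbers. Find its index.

5

Set n(2n−1) = 45, giving 2n² − n − 45 = 0.
So n = (1 + 19) / 4 = 20/4 = 5.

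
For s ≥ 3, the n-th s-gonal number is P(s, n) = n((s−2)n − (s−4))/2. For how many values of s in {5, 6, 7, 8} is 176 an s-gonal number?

s = 5: P(5, 11) = 176. ✓
s = 6: P(6, 9) = 153 and P(6, 10) = 190; 176 is not s-gonal.
s = 7: P(7, 8) = 148 and P(7, 9) = 189; 176 is not s-gonal.
s = 8: P(8, 8) = 176. ✓
Hits: s ∈ {5, 8} → 2.

2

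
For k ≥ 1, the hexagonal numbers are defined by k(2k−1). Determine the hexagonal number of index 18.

630

18·(2·18 − 1) = 18·35 = 630.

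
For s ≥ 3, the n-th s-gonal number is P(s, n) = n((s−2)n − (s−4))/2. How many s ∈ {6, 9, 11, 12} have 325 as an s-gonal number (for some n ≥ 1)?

2

s = 6: P(6, 13) = 325. ✓
s = 9: P(9, 10) = 325. ✓
s = 11: P(11, 8) = 260 and P(11, 9) = 333; 325 is not s-gonal.
s = 12: P(12, 8) = 288 and P(12, 9) = 369; 325 is not s-gonal.
Hits: s ∈ {6, 9} → 2.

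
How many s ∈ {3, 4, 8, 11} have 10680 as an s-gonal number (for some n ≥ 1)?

s = 3: P(3, 145) = 10585 and P(3, 146) = 10731; 10680 is not s-gonal.
s = 4: P(4, 103) = 10609 and P(4, 104) = 10816; 10680 is not s-gonal.
s = 8: P(8, 60) = 10680. ✓
s = 11: P(11, 49) = 10633 and P(11, 50) = 11075; 10680 is not s-gonal.
Hits: s ∈ {8} → 1.

1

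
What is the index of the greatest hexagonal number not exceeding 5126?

50

Solve n(2n−1) ≤ 5126 for integer n.
n = 50 gives 4950 ≤ 5126, while n = 51 gives 5151 > 5126; so the answer is index 50.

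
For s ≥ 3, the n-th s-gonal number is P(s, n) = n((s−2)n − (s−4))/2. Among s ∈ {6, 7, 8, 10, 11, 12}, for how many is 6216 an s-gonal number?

s = 6: P(6, 56) = 6216. ✓
s = 7: P(7, 50) = 6175 and P(7, 51) = 6426; 6216 is not s-gonal.
s = 8: P(8, 45) = 5985 and P(8, 46) = 6256; 6216 is not s-gonal.
s = 10: P(10, 39) = 5967 and P(10, 40) = 6280; 6216 is not s-gonal.
s = 11: P(11, 37) = 6031 and P(11, 38) = 6365; 6216 is not s-gonal.
s = 12: P(12, 35) = 5985 and P(12, 36) = 6336; 6216 is not s-gonal.
Hits: s ∈ {6} → 1.

1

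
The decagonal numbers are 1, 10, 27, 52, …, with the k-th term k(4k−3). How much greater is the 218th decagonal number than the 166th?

218·(4·218 − 3) = 189442 and 166·(4·166 − 3) = 109726.
Difference: 189442 − 109726 = 79716.

79716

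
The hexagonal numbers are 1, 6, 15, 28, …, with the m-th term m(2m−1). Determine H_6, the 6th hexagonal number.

6·(2·6 − 1) = 6·11 = 66.

66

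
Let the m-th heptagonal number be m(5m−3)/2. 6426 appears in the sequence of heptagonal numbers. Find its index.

Set n(5n−3)/2 = 6426, giving 5n² − 3n − 12852 = 0.
So n = (3 + 507) / 10 = 510/10 = 51.

51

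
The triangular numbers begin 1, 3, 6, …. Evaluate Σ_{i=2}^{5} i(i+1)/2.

Σ i(i+1)/2 = (Σi² + Σi) / 2 over i = 2..5.
Σi = 15 − 1 = 14 and Σi² = 55 − 1 = 54.
(1·54 + 1·14) / 2 = 68/2 = 34.

34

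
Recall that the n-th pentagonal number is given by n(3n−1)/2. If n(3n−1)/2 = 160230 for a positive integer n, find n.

Set n(3n−1)/2 = 160230, giving 3n² − n − 320460 = 0.
The discriminant is 1 + 24·160230 = 3845521, and √3845521 = 1961.
So n = (1 + 1961) / 6 = 1962/6 = 327.

327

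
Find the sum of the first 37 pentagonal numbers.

Σ i(3i−1)/2 = (3Σi² − Σi) / 2 over i = 1..37.
Σi = 703 and Σi² = 17575.
(3·17575 − 1·703) / 2 = 52022/2 = 26011.

26011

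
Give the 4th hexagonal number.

28

The 4th hexagonal number is n(2n−1) with n = 4.
4·(2·4 − 1) = 4·7 = 28.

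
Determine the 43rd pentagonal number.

The 43rd pentagonal number is n(3n−1)/2 with n = 43.
43·(3·43 − 1)/2 = 43·128/2 = 43·64 = 2752.

2752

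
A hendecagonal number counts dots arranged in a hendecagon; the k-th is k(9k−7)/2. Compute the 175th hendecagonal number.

The 175th hendecagonal number is n(9n−7)/2 with n = 175.
175·(9·175 − 7)/2 = 175·1568/2 = 175·784 = 137200.

137200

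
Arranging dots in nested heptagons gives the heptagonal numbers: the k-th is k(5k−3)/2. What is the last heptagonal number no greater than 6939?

6682

Solve n(5n−3)/2 ≤ 6939 for integer n.
n = 52 gives 6682 ≤ 6939, while n = 53 gives 6943 > 6939; so the answer is 6682.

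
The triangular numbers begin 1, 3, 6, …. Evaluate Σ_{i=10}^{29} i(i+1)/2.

4330

Σ i(i+1)/2 = (Σi² + Σi) / 2 over i = 10..29.
Σi = 435 − 45 = 390 and Σi² = 8555 − 285 = 8270.
(1·8270 + 1·390) / 2 = 8660/2 = 4330.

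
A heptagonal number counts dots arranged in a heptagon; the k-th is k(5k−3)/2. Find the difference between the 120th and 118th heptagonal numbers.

1187

120·(5·120 − 3)/2 = 35820 and 118·(5·118 − 3)/2 = 34633.
Difference: 35820 − 34633 = 1187.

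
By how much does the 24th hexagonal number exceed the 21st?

24·(2·24 − 1) = 1128 and 21·(2·21 − 1) = 861.
Difference: 1128 − 861 = 267.

267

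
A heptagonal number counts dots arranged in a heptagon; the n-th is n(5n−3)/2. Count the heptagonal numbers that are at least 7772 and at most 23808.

The n-th heptagonal number is n(5n−3)/2.
Smallest index with value ≥ 7772: n = 57 (giving 8037).
Largest index with value ≤ 23808: n = 97 (giving 23377).
Indices 57 through 97: 41 terms.

41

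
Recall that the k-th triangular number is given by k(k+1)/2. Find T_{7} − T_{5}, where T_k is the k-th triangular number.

7·8/2 = 28 and 5·6/2 = 15.
Difference: 28 − 15 = 13.

13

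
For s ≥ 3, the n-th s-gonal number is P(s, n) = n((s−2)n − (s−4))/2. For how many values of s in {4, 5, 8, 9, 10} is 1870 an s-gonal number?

1

s = 4: P(4, 43) = 1849 and P(4, 44) = 1936; 1870 is not s-gonal.
s = 5: P(5, 35) = 1820 and P(5, 36) = 1926; 1870 is not s-gonal.
s = 8: P(8, 25) = 1825 and P(8, 26) = 1976; 1870 is not s-gonal.
s = 9: P(9, 23) = 1794 and P(9, 24) = 1956; 1870 is not s-gonal.
s = 10: P(10, 22) = 1870. ✓
Hits: s ∈ {10} → 1.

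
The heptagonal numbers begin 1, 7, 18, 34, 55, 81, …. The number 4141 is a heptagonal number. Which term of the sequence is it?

41

Set n(5n−3)/2 = 4141, giving 5n² − 3n − 8282 = 0.
The discriminant is 9 + 40·4141 = 165649, and √165649 = 407.
So n = (3 + 407) / 10 = 410/10 = 41.
Check: 41·(5·41 − 3)/2 = 4141. ✓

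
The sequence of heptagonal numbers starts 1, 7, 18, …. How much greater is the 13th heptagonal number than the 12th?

61

Consecutive heptagonal numbers differ by 5n − 4: here 5·13 − 4 = 61.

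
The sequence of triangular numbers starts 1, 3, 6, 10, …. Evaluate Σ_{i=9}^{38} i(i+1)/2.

9760

Σ i(i+1)/2 = (Σi² + Σi) / 2 over i = 9..38.
Σi = 741 − 36 = 705 and Σi² = 19019 − 204 = 18815.
(1·18815 + 1·705) / 2 = 19520/2 = 9760.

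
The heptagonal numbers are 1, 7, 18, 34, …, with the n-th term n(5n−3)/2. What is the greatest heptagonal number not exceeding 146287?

Solve n(5n−3)/2 ≤ 146287 for integer n.
n = 242 gives 146047 ≤ 146287, while n = 243 gives 147258 > 146287; so the answer is 146047.

146047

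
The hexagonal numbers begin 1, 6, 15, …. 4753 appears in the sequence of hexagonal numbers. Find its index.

Set n(2n−1) = 4753, giving 2n² − n − 4753 = 0.
So n = (1 + 195) / 4 = 196/4 = 49.

49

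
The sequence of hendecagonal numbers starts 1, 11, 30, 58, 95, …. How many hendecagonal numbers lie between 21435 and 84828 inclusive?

The n-th hendecagonal number is n(9n−7)/2.
Smallest index with value ≥ 21435: n = 70 (giving 21805).
Largest index with value ≤ 84828: n = 137 (giving 83981).
Indices 70 through 137: 68 terms.

68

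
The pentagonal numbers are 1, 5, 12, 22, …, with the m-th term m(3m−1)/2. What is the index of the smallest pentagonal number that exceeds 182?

Solve n(3n−1)/2 > 182 for integer n.
The largest n with value ≤ 182 is 11 (since 176 ≤ 182 < 210), so the first above is n = 12, value 210.

12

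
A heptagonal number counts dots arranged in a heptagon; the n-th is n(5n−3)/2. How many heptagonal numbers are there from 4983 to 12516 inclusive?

27

The n-th heptagonal number is n(5n−3)/2.
Smallest index with value ≥ 4983: n = 45 (giving 4995).
Largest index with value ≤ 12516: n = 71 (giving 12496).
Indices 45 through 71: 27 terms.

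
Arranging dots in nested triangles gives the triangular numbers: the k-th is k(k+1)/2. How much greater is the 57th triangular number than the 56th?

57

Consecutive triangular numbers differ by n: T_{57} − T_{56} = 57.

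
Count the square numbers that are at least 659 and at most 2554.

25

The n-th square number is n².
Smallest index with value ≥ 659: n = 26 (giving 676).
Largest index with value ≤ 2554: n = 50 (giving 2500).
Indices 26 through 50: 25 terms.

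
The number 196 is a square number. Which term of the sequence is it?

We need n² = 196, so n = √196 = 14.
Check: 14² = 196. ✓

14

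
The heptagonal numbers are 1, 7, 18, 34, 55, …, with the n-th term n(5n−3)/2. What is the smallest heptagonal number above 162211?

Solve n(5n−3)/2 > 162211 for integer n.
The largest n with value ≤ 162211 is 255 (since 162180 ≤ 162211 < 163456), so the first above is n = 256, value 163456.

163456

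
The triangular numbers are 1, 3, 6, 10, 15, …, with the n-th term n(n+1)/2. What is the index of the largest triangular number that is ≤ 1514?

Solve n(n+1)/2 ≤ 1514 for integer n.
n = 54 gives 1485 ≤ 1514, while n = 55 gives 1540 > 1514; so the answer is index 54.

54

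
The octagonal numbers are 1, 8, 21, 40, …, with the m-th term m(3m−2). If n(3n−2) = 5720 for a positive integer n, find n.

44

Set n(3n−2) = 5720, giving 3n² − 2n − 5720 = 0.
So n = (2 + 262) / 6 = 264/6 = 44.
Check: 44·(3·44 − 2) = 5720. ✓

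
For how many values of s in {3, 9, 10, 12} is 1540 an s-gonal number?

s = 3: P(3, 55) = 1540. ✓
s = 9: P(9, 21) = 1491 and P(9, 22) = 1639; 1540 is not s-gonal.
s = 10: P(10, 20) = 1540. ✓
s = 12: P(12, 17) = 1377 and P(12, 18) = 1548; 1540 is not s-gonal.
Hits: s ∈ {3, 10} → 2.

2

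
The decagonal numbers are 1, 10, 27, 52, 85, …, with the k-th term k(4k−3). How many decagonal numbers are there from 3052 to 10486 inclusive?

The n-th decagonal number is n(4n−3).
Smallest index with value ≥ 3052: n = 28 (giving 3052).
Largest index with value ≤ 10486: n = 51 (giving 10251).
Indices 28 through 51: 24 terms.

24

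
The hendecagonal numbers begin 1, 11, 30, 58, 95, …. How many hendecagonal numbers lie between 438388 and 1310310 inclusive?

228

The n-th hendecagonal number is n(9n−7)/2.
Smallest index with value ≥ 438388: n = 313 (giving 439765).
Largest index with value ≤ 1310310: n = 540 (giving 1310310).
Indices 313 through 540: 228 terms.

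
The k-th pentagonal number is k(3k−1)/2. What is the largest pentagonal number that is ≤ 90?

70

Solve n(3n−1)/2 ≤ 90 for integer n.
n = 7 gives 70 ≤ 90, while n = 8 gives 92 > 90; so the answer is 70.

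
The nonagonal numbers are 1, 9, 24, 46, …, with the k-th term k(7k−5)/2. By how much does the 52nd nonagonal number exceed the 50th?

709

52·(7·52 − 5)/2 = 9334 and 50·(7·50 − 5)/2 = 8625.
Difference: 9334 − 8625 = 709.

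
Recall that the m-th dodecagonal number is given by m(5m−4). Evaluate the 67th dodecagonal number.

67·(5·67 − 4) = 67·331 = 22177.

22177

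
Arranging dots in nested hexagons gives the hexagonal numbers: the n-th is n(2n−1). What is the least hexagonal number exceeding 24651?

24976

Solve n(2n−1) > 24651 for integer n.
The largest n with value ≤ 24651 is 111 (since 24531 ≤ 24651 < 24976), so the first above is n = 112, value 24976.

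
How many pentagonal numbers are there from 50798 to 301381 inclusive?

264

The n-th pentagonal number is n(3n−1)/2.
Smallest index with value ≥ 50798: n = 185 (giving 51245).
Largest index with value ≤ 301381: n = 448 (giving 300832).
Indices 185 through 448: 264 terms.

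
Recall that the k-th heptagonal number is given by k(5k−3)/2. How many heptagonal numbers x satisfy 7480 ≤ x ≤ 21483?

The n-th heptagonal number is n(5n−3)/2.
Smallest index with value ≥ 7480: n = 55 (giving 7480).
Largest index with value ≤ 21483: n = 93 (giving 21483).
Indices 55 through 93: 39 terms.

39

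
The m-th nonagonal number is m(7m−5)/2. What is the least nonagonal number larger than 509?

559

Solve n(7n−5)/2 > 509 for integer n.
The largest n with value ≤ 509 is 12 (since 474 ≤ 509 < 559), so the first above is n = 13, value 559.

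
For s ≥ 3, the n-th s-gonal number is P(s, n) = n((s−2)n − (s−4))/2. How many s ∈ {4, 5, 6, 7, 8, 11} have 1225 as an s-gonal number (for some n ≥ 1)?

s = 4: P(4, 35) = 1225. ✓
s = 5: P(5, 28) = 1162 and P(5, 29) = 1247; 1225 is not s-gonal.
s = 6: P(6, 25) = 1225. ✓
s = 7: P(7, 22) = 1177 and P(7, 23) = 1288; 1225 is not s-gonal.
s = 8: P(8, 20) = 1160 and P(8, 21) = 1281; 1225 is not s-gonal.
s = 11: P(11, 16) = 1096 and P(11, 17) = 1241; 1225 is not s-gonal.
Hits: s ∈ {4, 6} → 2.

2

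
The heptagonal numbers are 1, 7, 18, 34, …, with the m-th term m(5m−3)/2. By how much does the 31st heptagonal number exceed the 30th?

151

Consecutive heptagonal numbers differ by 5n − 4: here 5·31 − 4 = 151.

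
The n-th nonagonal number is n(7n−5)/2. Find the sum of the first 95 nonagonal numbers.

Σ i(7i−5)/2 = (7Σi² − 5Σi) / 2 over i = 1..95.
Σi = 4560 and Σi² = 290320.
(7·290320 − 5·4560) / 2 = 2009440/2 = 1004720.

1004720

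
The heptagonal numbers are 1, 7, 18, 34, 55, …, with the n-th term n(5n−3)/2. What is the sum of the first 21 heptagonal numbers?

Σ i(5i−3)/2 = (5Σi² − 3Σi) / 2 over i = 1..21.
Σi = 231 and Σi² = 3311.
(5·3311 − 3·231) / 2 = 15862/2 = 7931.

7931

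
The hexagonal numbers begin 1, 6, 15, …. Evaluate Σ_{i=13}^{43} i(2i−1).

52700

Σ i(2i−1) = 2Σi² − Σi over i = 13..43.
Σi = 946 − 78 = 868 and Σi² = 27434 − 650 = 26784.
2·26784 − 1·868 = 52700.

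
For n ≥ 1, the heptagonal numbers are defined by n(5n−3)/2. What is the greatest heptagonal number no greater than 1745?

1651

Solve n(5n−3)/2 ≤ 1745 for integer n.
n = 26 gives 1651 ≤ 1745, while n = 27 gives 1782 > 1745; so the answer is 1651.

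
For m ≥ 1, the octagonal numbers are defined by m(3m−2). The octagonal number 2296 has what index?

28

Set n(3n−2) = 2296, giving 3n² − 2n − 2296 = 0.
So n = (2 + 166) / 6 = 168/6 = 28.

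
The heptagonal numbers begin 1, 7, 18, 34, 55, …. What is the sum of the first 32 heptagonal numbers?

Σ i(5i−3)/2 = (5Σi² − 3Σi) / 2 over i = 1..32.
Σi = 528 and Σi² = 11440.
(5·11440 − 3·528) / 2 = 55616/2 = 27808.

27808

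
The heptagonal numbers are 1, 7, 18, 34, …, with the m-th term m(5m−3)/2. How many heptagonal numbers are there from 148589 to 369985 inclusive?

The n-th heptagonal number is n(5n−3)/2.
Smallest index with value ≥ 148589: n = 245 (giving 149695).
Largest index with value ≤ 369985: n = 385 (giving 369985).
Indices 245 through 385: 141 terms.

141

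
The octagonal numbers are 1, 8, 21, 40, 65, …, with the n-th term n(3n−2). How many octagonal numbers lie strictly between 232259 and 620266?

177

The n-th octagonal number is n(3n−2).
Smallest index with value > 232259: n = 279 (giving 232965).
Largest index with value < 620266: n = 455 (giving 620165).
Indices 279 through 455: 177 terms.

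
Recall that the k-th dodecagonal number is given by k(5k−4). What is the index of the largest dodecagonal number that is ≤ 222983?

211

Solve n(5n−4) ≤ 222983 for integer n.
n = 211 gives 221761 ≤ 222983, while n = 212 gives 223872 > 222983; so the answer is index 211.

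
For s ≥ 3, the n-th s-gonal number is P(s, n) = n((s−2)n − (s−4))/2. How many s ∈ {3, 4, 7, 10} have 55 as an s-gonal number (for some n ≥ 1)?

2

s = 3: P(3, 10) = 55. ✓
s = 4: P(4, 7) = 49 and P(4, 8) = 64; 55 is not s-gonal.
s = 7: P(7, 5) = 55. ✓
s = 10: P(10, 4) = 52 and P(10, 5) = 85; 55 is not s-gonal.
Hits: s ∈ {3, 7} → 2.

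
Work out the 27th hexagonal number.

1431

27·(2·27 − 1) = 27·53 = 1431.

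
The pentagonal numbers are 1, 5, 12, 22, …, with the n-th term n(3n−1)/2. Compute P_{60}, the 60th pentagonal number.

The 60th pentagonal number is n(3n−1)/2 with n = 60.
60·(3·60 − 1)/2 = 60·179/2 = 5370.

5370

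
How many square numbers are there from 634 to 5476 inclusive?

The n-th square number is n².
Smallest index with value ≥ 634: n = 26 (giving 676).
Largest index with value ≤ 5476: n = 74 (giving 5476).
Indices 26 through 74: 49 terms.

49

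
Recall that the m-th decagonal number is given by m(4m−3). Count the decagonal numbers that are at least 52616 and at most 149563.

The n-th decagonal number is n(4n−3).
Smallest index with value ≥ 52616: n = 116 (giving 53476).
Largest index with value ≤ 149563: n = 193 (giving 148417).
Indices 116 through 193: 78 terms.

78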